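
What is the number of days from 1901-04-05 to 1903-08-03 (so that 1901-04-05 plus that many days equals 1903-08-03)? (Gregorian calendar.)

850

Apr 5, 1901 → Apr 5, 1902: 365 days.
Apr 5, 1902 → Apr 5, 1903: 365 days.
Apr 5, 1903 → May 5, 1903: 30 days (April has 30).
May 5, 1903 → Jun 5, 1903: 31 days (May has 31).
Jun 5, 1903 → Jul 5, 1903: 30 days (June has 30).
Jul 5, 1903 → Aug 3, 1903: 29 days.
Total: 850 days.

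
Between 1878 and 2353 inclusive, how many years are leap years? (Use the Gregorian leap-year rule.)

115

Multiples of 4 in [1878,2353]: 119.
Of those, multiples of 100: 5 (not leap unless ÷400).
Multiples of 400: 1.
Leap years = 119 − 5 + 1 = 115.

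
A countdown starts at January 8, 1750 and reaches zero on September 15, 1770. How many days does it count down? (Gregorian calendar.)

7555

Jan 8, 1750 → Jan 8, 1751: 365 days.
Jan 8, 1751 → Jan 8, 1752: 365 days.
Jan 8, 1752 → Jan 8, 1753: 366 days (Feb 29, 1752 is in that span).
Jan 8, 1753 → Jan 8, 1754: 365 days.
Jan 8, 1754 → Jan 8, 1755: 365 days.
Jan 8, 1755 → Jan 8, 1756: 365 days.
Jan 8, 1756 → Jan 8, 1757: 366 days (Feb 29, 1756 is in that span).
Jan 8, 1757 → Jan 8, 1758: 365 days.
Jan 8, 1758 → Jan 8, 1759: 365 days.
Jan 8, 1759 → Jan 8, 1760: 365 days.
Jan 8, 1760 → Jan 8, 1761: 366 days (Feb 29, 1760 is in that span).
Jan 8, 1761 → Jan 8, 1762: 365 days.
Jan 8, 1762 → Jan 8, 1763: 365 days.
Jan 8, 1763 → Jan 8, 1764: 365 days.
Jan 8, 1764 → Jan 8, 1765: 366 days (Feb 29, 1764 is in that span).
Jan 8, 1765 → Jan 8, 1766: 365 days.
Jan 8, 1766 → Jan 8, 1767: 365 days.
Jan 8, 1767 → Jan 8, 1768: 365 days.
Jan 8, 1768 → Jan 8, 1769: 366 days (Feb 29, 1768 is in that span).
Jan 8, 1769 → Jan 8, 1770: 365 days.
Jan 8, 1770 → Feb 8, 1770: 31 days (January has 31).
Feb 8, 1770 → Mar 8, 1770: 28 days (February has 28).
Mar 8, 1770 → Apr 8, 1770: 31 days (March has 31).
Apr 8, 1770 → May 8, 1770: 30 days (April has 30).
May 8, 1770 → Jun 8, 1770: 31 days (May has 31).
Jun 8, 1770 → Jul 8, 1770: 30 days (June has 30).
Jul 8, 1770 → Aug 8, 1770: 31 days (July has 31).
Aug 8, 1770 → Sep 8, 1770: 31 days (August has 31).
Sep 8, 1770 → Sep 15, 1770: 7 days.
Total: 7555 days.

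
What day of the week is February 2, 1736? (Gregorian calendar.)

Thursday

Doomsday rule: the anchor day for the 1700s is Sunday. For year 36: 36÷12 = 3 r 0, and 0÷4 = 0, so 3+0+0 = 3.
Sunday + 3 ≡ Wednesday — that's 1736's doomsday.
In February the doomsday date is Feb 29 (1736 is a leap year (divisible by 4)).
Feb 2 is 27 days before Feb 29; 27 mod 7 = 6, so Wednesday − 6 = Thursday.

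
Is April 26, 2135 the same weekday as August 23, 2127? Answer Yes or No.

No

From Aug 23, 2127 to Apr 26, 2135 is 2803 days.
2803 mod 7 = 3, so they are different weekdays.
(Aug 23, 2127 is a Saturday; Apr 26, 2135 is a Tuesday.)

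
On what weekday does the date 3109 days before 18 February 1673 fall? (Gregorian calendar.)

Friday

First find the weekday of Feb 18, 1673. Doomsday rule: the anchor day for the 1600s is Tuesday. For year 73: 73÷12 = 6 r 1, and 1÷4 = 0, so 6+1+0 = 7.
Tuesday + 7 ≡ Tuesday — that's 1673's doomsday.
In February the doomsday date is Feb 28 (1673 is not a leap year).
Feb 18 is 10 days before Feb 28; 10 mod 7 = 3, so Tuesday − 3 = Saturday.
3109 mod 7 = 1, so 3109 days before a Saturday is Saturday − 1 = Friday.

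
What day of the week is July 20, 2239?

Saturday

January 1, 2239 is a Tuesday.
Jan 1, 2239 → Feb 1, 2239: 31 days (January has 31).
Feb 1, 2239 → Mar 1, 2239: 28 days (February has 28).
Mar 1, 2239 → Apr 1, 2239: 31 days (March has 31).
Apr 1, 2239 → May 1, 2239: 30 days (April has 30).
May 1, 2239 → Jun 1, 2239: 31 days (May has 31).
Jun 1, 2239 → Jul 1, 2239: 30 days (June has 30).
Jul 1, 2239 → Jul 20, 2239: 19 days.
Total: 200 days.
200 mod 7 = 4, so Tuesday + 4 = Saturday.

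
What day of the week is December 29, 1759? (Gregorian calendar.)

Doomsday rule: the anchor day for the 1700s is Sunday. For year 59: 59÷12 = 4 r 11, and 11÷4 = 2, so 4+11+2 = 17.
Sunday + 17 ≡ Wednesday — that's 1759's doomsday.
In December the doomsday date is Dec 12.
Dec 29 is 17 days after Dec 12; 17 mod 7 = 3, so Wednesday + 3 = Saturday.

Saturday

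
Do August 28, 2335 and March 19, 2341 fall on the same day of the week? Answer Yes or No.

From Aug 28, 2335 to Mar 19, 2341 is 2030 days.
2030 mod 7 = 0, so they are the same weekday.
(Aug 28, 2335 is a Wednesday; Mar 19, 2341 is a Wednesday.)

Yes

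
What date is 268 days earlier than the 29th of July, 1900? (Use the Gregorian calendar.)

−29 → Jun 30, 1900 (end of Jun, 30 days; 239 left).
−30 → May 31, 1900 (end of May, 31 days; 209 left).
−31 → Apr 30, 1900 (end of Apr, 30 days; 178 left).
−30 → Mar 31, 1900 (end of Mar, 31 days; 148 left).
−31 → Feb 28, 1900 (end of Feb, 28 days; 117 left).
−28 → Jan 31, 1900 (end of Jan, 31 days; 89 left).
−31 → Dec 31, 1899 (end of Dec, 31 days; 58 left).
−31 → Nov 30, 1899 (end of Nov, 30 days; 27 left).
−27 → Nov 3, 1899.

November 3, 1899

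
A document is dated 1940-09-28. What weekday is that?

Saturday

Doomsday rule: the anchor day for the 1900s is Wednesday. For year 40: 40÷12 = 3 r 4, and 4÷4 = 1, so 3+4+1 = 8.
Wednesday + 8 ≡ Thursday — that's 1940's doomsday.
In September the doomsday date is Sep 5.
Sep 28 is 23 days after Sep 5; 23 mod 7 = 2, so Thursday + 2 = Saturday.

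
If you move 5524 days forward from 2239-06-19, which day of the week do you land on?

First find the weekday of Jun 19, 2239. Doomsday rule: the anchor day for the 2200s is Friday. For year 39: 39÷12 = 3 r 3, and 3÷4 = 0, so 3+3+0 = 6.
Friday + 6 ≡ Thursday — that's 2239's doomsday.
In June the doomsday date is Jun 6.
Jun 19 is 13 days after Jun 6; 13 mod 7 = 6, so Thursday + 6 = Wednesday.
5524 mod 7 = 1, so 5524 days after a Wednesday is Wednesday + 1 = Thursday.

Thursday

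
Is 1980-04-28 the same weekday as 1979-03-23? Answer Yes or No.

From Mar 23, 1979 to Apr 28, 1980 is 402 days.
402 mod 7 = 3, so they are different weekdays.
(Mar 23, 1979 is a Friday; Apr 28, 1980 is a Monday.)

No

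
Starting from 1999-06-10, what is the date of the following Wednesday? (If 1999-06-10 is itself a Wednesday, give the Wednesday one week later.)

Jun 10, 1999 is a Thursday.
From Thursday to the next Wednesday is 6 days.
Jun 10, 1999 + 6 = Jun 16, 1999.

June 16, 1999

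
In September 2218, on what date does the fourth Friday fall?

September 1, 2218 is a Tuesday.
The first Friday is therefore September 4 (3 days later).
The fourth Friday is 4 + 3×7 = September 25.

September 25, 2218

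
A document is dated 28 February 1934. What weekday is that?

January 1, 1934 is a Monday.
Jan 1, 1934 → Feb 1, 1934: 31 days (January has 31).
Feb 1, 1934 → Feb 28, 1934: 27 days.
Total: 58 days.
58 mod 7 = 2, so Monday + 2 = Wednesday.

Wednesday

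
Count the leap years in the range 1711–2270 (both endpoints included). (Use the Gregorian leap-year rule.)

136

Multiples of 4 in [1711,2270]: 140.
Of those, multiples of 100: 5 (not leap unless ÷400).
Multiples of 400: 1.
Leap years = 140 − 5 + 1 = 136.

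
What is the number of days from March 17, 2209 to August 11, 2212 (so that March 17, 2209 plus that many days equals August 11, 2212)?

Mar 17, 2209 → Mar 17, 2210: 365 days.
Mar 17, 2210 → Mar 17, 2211: 365 days.
Mar 17, 2211 → Mar 17, 2212: 366 days (Feb 29, 2212 is in that span).
Mar 17, 2212 → Apr 17, 2212: 31 days (March has 31).
Apr 17, 2212 → May 17, 2212: 30 days (April has 30).
May 17, 2212 → Jun 17, 2212: 31 days (May has 31).
Jun 17, 2212 → Jul 17, 2212: 30 days (June has 30).
Jul 17, 2212 → Aug 11, 2212: 25 days.
Total: 1243 days.

1243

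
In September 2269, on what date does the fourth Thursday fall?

September 1, 2269 is a Wednesday.
The first Thursday is therefore September 2 (1 days later).
The fourth Thursday is 2 + 3×7 = September 23.

September 23, 2269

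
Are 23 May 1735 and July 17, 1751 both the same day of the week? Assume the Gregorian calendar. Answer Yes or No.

No

From May 23, 1735 to Jul 17, 1751 is 5899 days.
5899 mod 7 = 5, so they are different weekdays.
(May 23, 1735 is a Monday; Jul 17, 1751 is a Saturday.)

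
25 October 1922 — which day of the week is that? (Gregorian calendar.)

Wednesday

Doomsday rule: the anchor day for the 1900s is Wednesday. For year 22: 22÷12 = 1 r 10, and 10÷4 = 2, so 1+10+2 = 13.
Wednesday + 13 ≡ Tuesday — that's 1922's doomsday.
In October the doomsday date is Oct 10.
Oct 25 is 15 days after Oct 10; 15 mod 7 = 1, so Tuesday + 1 = Wednesday.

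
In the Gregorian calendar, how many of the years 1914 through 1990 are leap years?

19

Multiples of 4 in [1914,1990]: 19.
Of those, multiples of 100: 0 (not leap unless ÷400).
Multiples of 400: 0.
Leap years = 19 − 0 + 0 = 19.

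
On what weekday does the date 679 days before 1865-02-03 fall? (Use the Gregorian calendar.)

First find the weekday of Feb 3, 1865. Doomsday rule: the anchor day for the 1800s is Friday. For year 65: 65÷12 = 5 r 5, and 5÷4 = 1, so 5+5+1 = 11.
Friday + 11 ≡ Tuesday — that's 1865's doomsday.
In February the doomsday date is Feb 28 (1865 is not a leap year).
Feb 3 is 25 days before Feb 28; 25 mod 7 = 4, so Tuesday − 4 = Friday.
679 mod 7 = 0, so 679 days before a Friday is Friday − 0 = Friday.

Friday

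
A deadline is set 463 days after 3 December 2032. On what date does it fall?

March 11, 2034

+365 (one year) → Dec 3, 2033 (98 left).
Dec has 31 days: +29 → Jan 1, 2034 (69 left).
Jan has 31 days: +31 → Feb 1, 2034 (38 left).
Feb has 28 days: +28 → Mar 1, 2034 (10 left).
+10 → Mar 11, 2034.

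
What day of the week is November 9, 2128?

Doomsday rule: the anchor day for the 2100s is Sunday. For year 28: 28÷12 = 2 r 4, and 4÷4 = 1, so 2+4+1 = 7.
Sunday + 7 ≡ Sunday — that's 2128's doomsday.
In November the doomsday date is Nov 7.
Nov 9 is 2 days after Nov 7; 2 mod 7 = 2, so Sunday + 2 = Tuesday.

Tuesday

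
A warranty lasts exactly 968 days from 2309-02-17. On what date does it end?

October 13, 2311

+365 (one year) → Feb 17, 2310 (603 left).
+365 (one year) → Feb 17, 2311 (238 left).
Feb has 28 days: +12 → Mar 1, 2311 (226 left).
Mar has 31 days: +31 → Apr 1, 2311 (195 left).
Apr has 30 days: +30 → May 1, 2311 (165 left).
May has 31 days: +31 → Jun 1, 2311 (134 left).
Jun has 30 days: +30 → Jul 1, 2311 (104 left).
Jul has 31 days: +31 → Aug 1, 2311 (73 left).
Aug has 31 days: +31 → Sep 1, 2311 (42 left).
Sep has 30 days: +30 → Oct 1, 2311 (12 left).
+12 → Oct 13, 2311.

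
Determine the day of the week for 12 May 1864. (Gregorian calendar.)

Thursday

Doomsday rule: the anchor day for the 1800s is Friday. For year 64: 64÷12 = 5 r 4, and 4÷4 = 1, so 5+4+1 = 10.
Friday + 10 ≡ Monday — that's 1864's doomsday.
In May the doomsday date is May 9.
May 12 is 3 days after May 9; 3 mod 7 = 3, so Monday + 3 = Thursday.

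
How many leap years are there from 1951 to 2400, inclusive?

Multiples of 4 in [1951,2400]: 113.
Of those, multiples of 100: 5 (not leap unless ÷400).
Multiples of 400: 2.
Leap years = 113 − 5 + 2 = 110.

110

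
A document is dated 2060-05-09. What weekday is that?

Sunday

Doomsday rule: the anchor day for the 2000s is Tuesday. For year 60: 60÷12 = 5 r 0, and 0÷4 = 0, so 5+0+0 = 5.
Tuesday + 5 ≡ Sunday — that's 2060's doomsday.
In May the doomsday date is May 9.
May 9 is the doomsday itself: Sunday.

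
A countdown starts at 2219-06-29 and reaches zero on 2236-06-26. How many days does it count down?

Jun 29, 2219 → Jun 29, 2220: 366 days (Feb 29, 2220 is in that span).
Jun 29, 2220 → Jun 29, 2221: 365 days.
Jun 29, 2221 → Jun 29, 2222: 365 days.
Jun 29, 2222 → Jun 29, 2223: 365 days.
Jun 29, 2223 → Jun 29, 2224: 366 days (Feb 29, 2224 is in that span).
Jun 29, 2224 → Jun 29, 2225: 365 days.
Jun 29, 2225 → Jun 29, 2226: 365 days.
Jun 29, 2226 → Jun 29, 2227: 365 days.
Jun 29, 2227 → Jun 29, 2228: 366 days (Feb 29, 2228 is in that span).
Jun 29, 2228 → Jun 29, 2229: 365 days.
Jun 29, 2229 → Jun 29, 2230: 365 days.
Jun 29, 2230 → Jun 29, 2231: 365 days.
Jun 29, 2231 → Jun 29, 2232: 366 days (Feb 29, 2232 is in that span).
Jun 29, 2232 → Jun 29, 2233: 365 days.
Jun 29, 2233 → Jun 29, 2234: 365 days.
Jun 29, 2234 → Jun 29, 2235: 365 days.
Jun 29, 2235 → Jul 29, 2235: 30 days (June has 30).
Jul 29, 2235 → Aug 29, 2235: 31 days (July has 31).
Aug 29, 2235 → Sep 29, 2235: 31 days (August has 31).
Sep 29, 2235 → Oct 29, 2235: 30 days (September has 30).
Oct 29, 2235 → Nov 29, 2235: 31 days (October has 31).
Nov 29, 2235 → Dec 29, 2235: 30 days (November has 30).
Dec 29, 2235 → Jan 29, 2236: 31 days (December has 31).
Jan 29, 2236 → Feb 29, 2236: 31 days (January has 31).
Feb 29, 2236 → Mar 29, 2236: 29 days (February has 29).
Mar 29, 2236 → Apr 29, 2236: 31 days (March has 31).
Apr 29, 2236 → May 29, 2236: 30 days (April has 30).
May 29, 2236 → Jun 26, 2236: 28 days.
Total: 6207 days.

6207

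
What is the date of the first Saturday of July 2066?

July 3, 2066

July 1, 2066 is a Thursday.
The first Saturday is therefore July 3 (2 days later).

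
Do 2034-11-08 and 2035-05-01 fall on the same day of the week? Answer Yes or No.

From Nov 8, 2034 to May 1, 2035 is 174 days.
174 mod 7 = 6, so they are different weekdays.
(Nov 8, 2034 is a Wednesday; May 1, 2035 is a Tuesday.)

No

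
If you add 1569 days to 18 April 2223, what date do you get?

+366 (one year; includes Feb 29, 2224) → Apr 18, 2224 (1203 left).
+365 (one year) → Apr 18, 2225 (838 left).
+365 (one year) → Apr 18, 2226 (473 left).
+365 (one year) → Apr 18, 2227 (108 left).
Apr has 30 days: +13 → May 1, 2227 (95 left).
May has 31 days: +31 → Jun 1, 2227 (64 left).
Jun has 30 days: +30 → Jul 1, 2227 (34 left).
Jul has 31 days: +31 → Aug 1, 2227 (3 left).
+3 → Aug 4, 2227.

August 4, 2227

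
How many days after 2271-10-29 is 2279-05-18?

2758

Oct 29, 2271 → Oct 29, 2272: 366 days (Feb 29, 2272 is in that span).
Oct 29, 2272 → Oct 29, 2273: 365 days.
Oct 29, 2273 → Oct 29, 2274: 365 days.
Oct 29, 2274 → Oct 29, 2275: 365 days.
Oct 29, 2275 → Oct 29, 2276: 366 days (Feb 29, 2276 is in that span).
Oct 29, 2276 → Oct 29, 2277: 365 days.
Oct 29, 2277 → Oct 29, 2278: 365 days.
Oct 29, 2278 → Nov 29, 2278: 31 days (October has 31).
Nov 29, 2278 → Dec 29, 2278: 30 days (November has 30).
Dec 29, 2278 → Jan 29, 2279: 31 days (December has 31).
Jan 29, 2279 → Feb 28, 2279: 30 days (January has 31).
Feb 28, 2279 → Mar 28, 2279: 28 days (February has 28).
Mar 28, 2279 → Apr 28, 2279: 31 days (March has 31).
Apr 28, 2279 → May 18, 2279: 20 days.
Total: 2758 days.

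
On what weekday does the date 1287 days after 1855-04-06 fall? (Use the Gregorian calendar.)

Thursday

First find the weekday of Apr 6, 1855. Doomsday rule: the anchor day for the 1800s is Friday. For year 55: 55÷12 = 4 r 7, and 7÷4 = 1, so 4+7+1 = 12.
Friday + 12 ≡ Wednesday — that's 1855's doomsday.
In April the doomsday date is Apr 4.
Apr 6 is 2 days after Apr 4; 2 mod 7 = 2, so Wednesday + 2 = Friday.
1287 mod 7 = 6, so 1287 days after a Friday is Friday + 6 = Thursday.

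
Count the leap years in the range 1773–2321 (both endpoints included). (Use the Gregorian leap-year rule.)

132

Multiples of 4 in [1773,2321]: 137.
Of those, multiples of 100: 6 (not leap unless ÷400).
Multiples of 400: 1.
Leap years = 137 − 6 + 1 = 132.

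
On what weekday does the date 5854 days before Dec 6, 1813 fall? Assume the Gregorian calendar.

First find the weekday of Dec 6, 1813. Doomsday rule: the anchor day for the 1800s is Friday. For year 13: 13÷12 = 1 r 1, and 1÷4 = 0, so 1+1+0 = 2.
Friday + 2 ≡ Sunday — that's 1813's doomsday.
In December the doomsday date is Dec 12.
Dec 6 is 6 days before Dec 12; 6 mod 7 = 6, so Sunday − 6 = Monday.
5854 mod 7 = 2, so 5854 days before a Monday is Monday − 2 = Saturday.

Saturday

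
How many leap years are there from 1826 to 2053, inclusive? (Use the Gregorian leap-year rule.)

Multiples of 4 in [1826,2053]: 57.
Of those, multiples of 100: 2 (not leap unless ÷400).
Multiples of 400: 1.
Leap years = 57 − 2 + 1 = 56.

56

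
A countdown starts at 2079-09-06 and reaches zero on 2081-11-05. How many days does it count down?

Sep 6, 2079 → Sep 6, 2080: 366 days (Feb 29, 2080 is in that span).
Sep 6, 2080 → Sep 6, 2081: 365 days.
Sep 6, 2081 → Oct 6, 2081: 30 days (September has 30).
Oct 6, 2081 → Nov 5, 2081: 30 days.
Total: 791 days.

791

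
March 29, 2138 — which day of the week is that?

Doomsday rule: the anchor day for the 2100s is Sunday. For year 38: 38÷12 = 3 r 2, and 2÷4 = 0, so 3+2+0 = 5.
Sunday + 5 ≡ Friday — that's 2138's doomsday.
In March the doomsday date is Mar 14.
Mar 29 is 15 days after Mar 14; 15 mod 7 = 1, so Friday + 1 = Saturday.

Saturday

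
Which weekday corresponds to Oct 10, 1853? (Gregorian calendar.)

January 1, 1853 is a Saturday.
Jan 1, 1853 → Feb 1, 1853: 31 days (January has 31).
Feb 1, 1853 → Mar 1, 1853: 28 days (February has 28).
Mar 1, 1853 → Apr 1, 1853: 31 days (March has 31).
Apr 1, 1853 → May 1, 1853: 30 days (April has 30).
May 1, 1853 → Jun 1, 1853: 31 days (May has 31).
Jun 1, 1853 → Jul 1, 1853: 30 days (June has 30).
Jul 1, 1853 → Aug 1, 1853: 31 days (July has 31).
Aug 1, 1853 → Sep 1, 1853: 31 days (August has 31).
Sep 1, 1853 → Oct 1, 1853: 30 days (September has 30).
Oct 1, 1853 → Oct 10, 1853: 9 days.
Total: 282 days.
282 mod 7 = 2, so Saturday + 2 = Monday.

Monday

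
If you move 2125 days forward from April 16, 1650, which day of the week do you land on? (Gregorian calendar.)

Wednesday

Apr 16, 1650 is a Saturday.
2125 mod 7 = 4, so 2125 days after a Saturday is Saturday + 4 = Wednesday.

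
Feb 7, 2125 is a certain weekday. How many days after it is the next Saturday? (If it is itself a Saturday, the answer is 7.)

Feb 7, 2125 is a Wednesday.
From Wednesday to the next Saturday is 3 days.

3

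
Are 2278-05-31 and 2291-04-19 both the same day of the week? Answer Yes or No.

From May 31, 2278 to Apr 19, 2291 is 4706 days.
4706 mod 7 = 2, so they are different weekdays.
(May 31, 2278 is a Friday; Apr 19, 2291 is a Sunday.)

No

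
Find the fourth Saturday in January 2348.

January 1, 2348 is a Thursday.
The first Saturday is therefore January 3 (2 days later).
The fourth Saturday is 3 + 3×7 = January 24.

January 24, 2348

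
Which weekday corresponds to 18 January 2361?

Doomsday rule: the anchor day for the 2300s is Wednesday. For year 61: 61÷12 = 5 r 1, and 1÷4 = 0, so 5+1+0 = 6.
Wednesday + 6 ≡ Tuesday — that's 2361's doomsday.
In January the doomsday date is Jan 3 (2361 is not a leap year).
Jan 18 is 15 days after Jan 3; 15 mod 7 = 1, so Tuesday + 1 = Wednesday.

Wednesday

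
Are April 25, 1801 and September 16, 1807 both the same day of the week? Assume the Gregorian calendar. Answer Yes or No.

No

From Apr 25, 1801 to Sep 16, 1807 is 2335 days.
2335 mod 7 = 4, so they are different weekdays.
(Apr 25, 1801 is a Saturday; Sep 16, 1807 is a Wednesday.)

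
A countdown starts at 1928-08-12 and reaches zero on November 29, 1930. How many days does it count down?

839

Aug 12, 1928 → Aug 12, 1929: 365 days.
Aug 12, 1929 → Aug 12, 1930: 365 days.
Aug 12, 1930 → Sep 12, 1930: 31 days (August has 31).
Sep 12, 1930 → Oct 12, 1930: 30 days (September has 30).
Oct 12, 1930 → Nov 12, 1930: 31 days (October has 31).
Nov 12, 1930 → Nov 29, 1930: 17 days.
Total: 839 days.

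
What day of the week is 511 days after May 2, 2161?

Saturday

May 2, 2161 is a Saturday.
511 mod 7 = 0, so 511 days after a Saturday is Saturday + 0 = Saturday.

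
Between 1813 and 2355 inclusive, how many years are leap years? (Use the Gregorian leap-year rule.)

Multiples of 4 in [1813,2355]: 135.
Of those, multiples of 100: 5 (not leap unless ÷400).
Multiples of 400: 1.
Leap years = 135 − 5 + 1 = 131.

131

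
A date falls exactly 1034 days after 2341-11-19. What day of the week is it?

First find the weekday of Nov 19, 2341. Doomsday rule: the anchor day for the 2300s is Wednesday. For year 41: 41÷12 = 3 r 5, and 5÷4 = 1, so 3+5+1 = 9.
Wednesday + 9 ≡ Friday — that's 2341's doomsday.
In November the doomsday date is Nov 7.
Nov 19 is 12 days after Nov 7; 12 mod 7 = 5, so Friday + 5 = Wednesday.
1034 mod 7 = 5, so 1034 days after a Wednesday is Wednesday + 5 = Monday.

Monday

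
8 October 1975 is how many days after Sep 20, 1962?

Sep 20, 1962 → Sep 20, 1963: 365 days.
Sep 20, 1963 → Sep 20, 1964: 366 days (Feb 29, 1964 is in that span).
Sep 20, 1964 → Sep 20, 1965: 365 days.
Sep 20, 1965 → Sep 20, 1966: 365 days.
Sep 20, 1966 → Sep 20, 1967: 365 days.
Sep 20, 1967 → Sep 20, 1968: 366 days (Feb 29, 1968 is in that span).
Sep 20, 1968 → Sep 20, 1969: 365 days.
Sep 20, 1969 → Sep 20, 1970: 365 days.
Sep 20, 1970 → Sep 20, 1971: 365 days.
Sep 20, 1971 → Sep 20, 1972: 366 days (Feb 29, 1972 is in that span).
Sep 20, 1972 → Sep 20, 1973: 365 days.
Sep 20, 1973 → Sep 20, 1974: 365 days.
Sep 20, 1974 → Oct 20, 1974: 30 days (September has 30).
Oct 20, 1974 → Nov 20, 1974: 31 days (October has 31).
Nov 20, 1974 → Dec 20, 1974: 30 days (November has 30).
Dec 20, 1974 → Jan 20, 1975: 31 days (December has 31).
Jan 20, 1975 → Feb 20, 1975: 31 days (January has 31).
Feb 20, 1975 → Mar 20, 1975: 28 days (February has 28).
Mar 20, 1975 → Apr 20, 1975: 31 days (March has 31).
Apr 20, 1975 → May 20, 1975: 30 days (April has 30).
May 20, 1975 → Jun 20, 1975: 31 days (May has 31).
Jun 20, 1975 → Jul 20, 1975: 30 days (June has 30).
Jul 20, 1975 → Aug 20, 1975: 31 days (July has 31).
Aug 20, 1975 → Sep 20, 1975: 31 days (August has 31).
Sep 20, 1975 → Oct 8, 1975: 18 days.
Total: 4766 days.

4766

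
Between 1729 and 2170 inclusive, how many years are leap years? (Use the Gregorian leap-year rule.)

Multiples of 4 in [1729,2170]: 110.
Of those, multiples of 100: 4 (not leap unless ÷400).
Multiples of 400: 1.
Leap years = 110 − 4 + 1 = 107.

107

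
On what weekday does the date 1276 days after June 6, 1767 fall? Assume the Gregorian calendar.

Monday

First find the weekday of Jun 6, 1767. Doomsday rule: the anchor day for the 1700s is Sunday. For year 67: 67÷12 = 5 r 7, and 7÷4 = 1, so 5+7+1 = 13.
Sunday + 13 ≡ Saturday — that's 1767's doomsday.
In June the doomsday date is Jun 6.
Jun 6 is the doomsday itself: Saturday.
1276 mod 7 = 2, so 1276 days after a Saturday is Saturday + 2 = Monday.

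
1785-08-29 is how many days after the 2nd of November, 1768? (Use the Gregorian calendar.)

6144

Nov 2, 1768 → Nov 2, 1769: 365 days.
Nov 2, 1769 → Nov 2, 1770: 365 days.
Nov 2, 1770 → Nov 2, 1771: 365 days.
Nov 2, 1771 → Nov 2, 1772: 366 days (Feb 29, 1772 is in that span).
Nov 2, 1772 → Nov 2, 1773: 365 days.
Nov 2, 1773 → Nov 2, 1774: 365 days.
Nov 2, 1774 → Nov 2, 1775: 365 days.
Nov 2, 1775 → Nov 2, 1776: 366 days (Feb 29, 1776 is in that span).
Nov 2, 1776 → Nov 2, 1777: 365 days.
Nov 2, 1777 → Nov 2, 1778: 365 days.
Nov 2, 1778 → Nov 2, 1779: 365 days.
Nov 2, 1779 → Nov 2, 1780: 366 days (Feb 29, 1780 is in that span).
Nov 2, 1780 → Nov 2, 1781: 365 days.
Nov 2, 1781 → Nov 2, 1782: 365 days.
Nov 2, 1782 → Nov 2, 1783: 365 days.
Nov 2, 1783 → Nov 2, 1784: 366 days (Feb 29, 1784 is in that span).
Nov 2, 1784 → Dec 2, 1784: 30 days (November has 30).
Dec 2, 1784 → Jan 2, 1785: 31 days (December has 31).
Jan 2, 1785 → Feb 2, 1785: 31 days (January has 31).
Feb 2, 1785 → Mar 2, 1785: 28 days (February has 28).
Mar 2, 1785 → Apr 2, 1785: 31 days (March has 31).
Apr 2, 1785 → May 2, 1785: 30 days (April has 30).
May 2, 1785 → Jun 2, 1785: 31 days (May has 31).
Jun 2, 1785 → Jul 2, 1785: 30 days (June has 30).
Jul 2, 1785 → Aug 2, 1785: 31 days (July has 31).
Aug 2, 1785 → Aug 29, 1785: 27 days.
Total: 6144 days.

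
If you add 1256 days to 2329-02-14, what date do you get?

+365 (one year) → Feb 14, 2330 (891 left).
+365 (one year) → Feb 14, 2331 (526 left).
+365 (one year) → Feb 14, 2332 (161 left).
Feb has 29 days: +16 → Mar 1, 2332 (145 left).
Mar has 31 days: +31 → Apr 1, 2332 (114 left).
Apr has 30 days: +30 → May 1, 2332 (84 left).
May has 31 days: +31 → Jun 1, 2332 (53 left).
Jun has 30 days: +30 → Jul 1, 2332 (23 left).
+23 → Jul 24, 2332.

July 24, 2332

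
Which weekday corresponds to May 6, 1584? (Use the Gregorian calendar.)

Doomsday rule: the anchor day for the 1500s is Wednesday. For year 84: 84÷12 = 7 r 0, and 0÷4 = 0, so 7+0+0 = 7.
Wednesday + 7 ≡ Wednesday — that's 1584's doomsday.
In May the doomsday date is May 9.
May 6 is 3 days before May 9; 3 mod 7 = 3, so Wednesday − 3 = Sunday.

Sunday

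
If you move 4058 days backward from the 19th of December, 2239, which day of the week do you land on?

First find the weekday of Dec 19, 2239. Doomsday rule: the anchor day for the 2200s is Friday. For year 39: 39÷12 = 3 r 3, and 3÷4 = 0, so 3+3+0 = 6.
Friday + 6 ≡ Thursday — that's 2239's doomsday.
In December the doomsday date is Dec 12.
Dec 19 is 7 days after Dec 12; 7 mod 7 = 0, so Thursday + 0 = Thursday.
4058 mod 7 = 5, so 4058 days before a Thursday is Thursday − 5 = Saturday.

Saturday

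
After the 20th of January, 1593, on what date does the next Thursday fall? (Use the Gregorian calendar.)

January 21, 1593

Jan 20, 1593 is a Wednesday.
From Wednesday to the next Thursday is 1 day.
Jan 20, 1593 + 1 = Jan 21, 1593.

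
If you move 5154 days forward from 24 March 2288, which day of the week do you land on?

First find the weekday of Mar 24, 2288. Doomsday rule: the anchor day for the 2200s is Friday. For year 88: 88÷12 = 7 r 4, and 4÷4 = 1, so 7+4+1 = 12.
Friday + 12 ≡ Wednesday — that's 2288's doomsday.
In March the doomsday date is Mar 14.
Mar 24 is 10 days after Mar 14; 10 mod 7 = 3, so Wednesday + 3 = Saturday.
5154 mod 7 = 2, so 5154 days after a Saturday is Saturday + 2 = Monday.

Monday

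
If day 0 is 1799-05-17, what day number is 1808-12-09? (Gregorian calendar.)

May 17, 1799 → May 17, 1800: 365 days.
May 17, 1800 → May 17, 1801: 365 days.
May 17, 1801 → May 17, 1802: 365 days.
May 17, 1802 → May 17, 1803: 365 days.
May 17, 1803 → May 17, 1804: 366 days (Feb 29, 1804 is in that span).
May 17, 1804 → May 17, 1805: 365 days.
May 17, 1805 → May 17, 1806: 365 days.
May 17, 1806 → May 17, 1807: 365 days.
May 17, 1807 → May 17, 1808: 366 days (Feb 29, 1808 is in that span).
May 17, 1808 → Jun 17, 1808: 31 days (May has 31).
Jun 17, 1808 → Jul 17, 1808: 30 days (June has 30).
Jul 17, 1808 → Aug 17, 1808: 31 days (July has 31).
Aug 17, 1808 → Sep 17, 1808: 31 days (August has 31).
Sep 17, 1808 → Oct 17, 1808: 30 days (September has 30).
Oct 17, 1808 → Nov 17, 1808: 31 days (October has 31).
Nov 17, 1808 → Dec 9, 1808: 22 days.
Total: 3493 days.

3493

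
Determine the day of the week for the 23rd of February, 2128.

Doomsday rule: the anchor day for the 2100s is Sunday. For year 28: 28÷12 = 2 r 4, and 4÷4 = 1, so 2+4+1 = 7.
Sunday + 7 ≡ Sunday — that's 2128's doomsday.
In February the doomsday date is Feb 29 (2128 is a leap year (divisible by 4)).
Feb 23 is 6 days before Feb 29; 6 mod 7 = 6, so Sunday − 6 = Monday.

Monday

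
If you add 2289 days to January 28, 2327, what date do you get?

+365 (one year) → Jan 28, 2328 (1924 left).
+366 (one year; includes Feb 29, 2328) → Jan 28, 2329 (1558 left).
+365 (one year) → Jan 28, 2330 (1193 left).
+365 (one year) → Jan 28, 2331 (828 left).
+365 (one year) → Jan 28, 2332 (463 left).
+366 (one year; includes Feb 29, 2332) → Jan 28, 2333 (97 left).
Jan has 31 days: +4 → Feb 1, 2333 (93 left).
Feb has 28 days: +28 → Mar 1, 2333 (65 left).
Mar has 31 days: +31 → Apr 1, 2333 (34 left).
Apr has 30 days: +30 → May 1, 2333 (4 left).
+4 → May 5, 2333.

May 5, 2333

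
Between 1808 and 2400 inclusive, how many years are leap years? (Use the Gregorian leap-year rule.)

145

Multiples of 4 in [1808,2400]: 149.
Of those, multiples of 100: 6 (not leap unless ÷400).
Multiples of 400: 2.
Leap years = 149 − 6 + 2 = 145.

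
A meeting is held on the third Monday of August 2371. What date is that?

August 1, 2371 is a Sunday.
The first Monday is therefore August 2 (1 days later).
The third Monday is 2 + 2×7 = August 16.

August 16, 2371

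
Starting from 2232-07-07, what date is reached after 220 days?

Jul has 31 days: +25 → Aug 1, 2232 (195 left).
Aug has 31 days: +31 → Sep 1, 2232 (164 left).
Sep has 30 days: +30 → Oct 1, 2232 (134 left).
Oct has 31 days: +31 → Nov 1, 2232 (103 left).
Nov has 30 days: +30 → Dec 1, 2232 (73 left).
Dec has 31 days: +31 → Jan 1, 2233 (42 left).
Jan has 31 days: +31 → Feb 1, 2233 (11 left).
+11 → Feb 12, 2233.

February 12, 2233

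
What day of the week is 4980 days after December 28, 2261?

Tuesday

Dec 28, 2261 is a Saturday.
4980 mod 7 = 3, so 4980 days after a Saturday is Saturday + 3 = Tuesday.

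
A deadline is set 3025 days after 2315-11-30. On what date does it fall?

March 12, 2324

+366 (one year; includes Feb 29, 2316) → Nov 30, 2316 (2659 left).
+365 (one year) → Nov 30, 2317 (2294 left).
+365 (one year) → Nov 30, 2318 (1929 left).
+365 (one year) → Nov 30, 2319 (1564 left).
+366 (one year; includes Feb 29, 2320) → Nov 30, 2320 (1198 left).
+365 (one year) → Nov 30, 2321 (833 left).
+365 (one year) → Nov 30, 2322 (468 left).
+365 (one year) → Nov 30, 2323 (103 left).
Nov has 30 days: +1 → Dec 1, 2323 (102 left).
Dec has 31 days: +31 → Jan 1, 2324 (71 left).
Jan has 31 days: +31 → Feb 1, 2324 (40 left).
Feb has 29 days: +29 → Mar 1, 2324 (11 left).
+11 → Mar 12, 2324.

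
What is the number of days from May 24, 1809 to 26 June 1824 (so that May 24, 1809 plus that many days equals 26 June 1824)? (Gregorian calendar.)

May 24, 1809 → May 24, 1810: 365 days.
May 24, 1810 → May 24, 1811: 365 days.
May 24, 1811 → May 24, 1812: 366 days (Feb 29, 1812 is in that span).
May 24, 1812 → May 24, 1813: 365 days.
May 24, 1813 → May 24, 1814: 365 days.
May 24, 1814 → May 24, 1815: 365 days.
May 24, 1815 → May 24, 1816: 366 days (Feb 29, 1816 is in that span).
May 24, 1816 → May 24, 1817: 365 days.
May 24, 1817 → May 24, 1818: 365 days.
May 24, 1818 → May 24, 1819: 365 days.
May 24, 1819 → May 24, 1820: 366 days (Feb 29, 1820 is in that span).
May 24, 1820 → May 24, 1821: 365 days.
May 24, 1821 → May 24, 1822: 365 days.
May 24, 1822 → May 24, 1823: 365 days.
May 24, 1823 → Jun 24, 1823: 31 days (May has 31).
Jun 24, 1823 → Jul 24, 1823: 30 days (June has 30).
Jul 24, 1823 → Aug 24, 1823: 31 days (July has 31).
Aug 24, 1823 → Sep 24, 1823: 31 days (August has 31).
Sep 24, 1823 → Oct 24, 1823: 30 days (September has 30).
Oct 24, 1823 → Nov 24, 1823: 31 days (October has 31).
Nov 24, 1823 → Dec 24, 1823: 30 days (November has 30).
Dec 24, 1823 → Jan 24, 1824: 31 days (December has 31).
Jan 24, 1824 → Feb 24, 1824: 31 days (January has 31).
Feb 24, 1824 → Mar 24, 1824: 29 days (February has 29).
Mar 24, 1824 → Apr 24, 1824: 31 days (March has 31).
Apr 24, 1824 → May 24, 1824: 30 days (April has 30).
May 24, 1824 → Jun 24, 1824: 31 days (May has 31).
Jun 24, 1824 → Jun 26, 1824: 2 days.
Total: 5512 days.

5512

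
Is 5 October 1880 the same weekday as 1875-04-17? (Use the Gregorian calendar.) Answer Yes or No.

No

From Apr 17, 1875 to Oct 5, 1880 is 1998 days.
1998 mod 7 = 3, so they are different weekdays.
(Apr 17, 1875 is a Saturday; Oct 5, 1880 is a Tuesday.)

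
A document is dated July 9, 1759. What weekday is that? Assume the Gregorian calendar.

Doomsday rule: the anchor day for the 1700s is Sunday. For year 59: 59÷12 = 4 r 11, and 11÷4 = 2, so 4+11+2 = 17.
Sunday + 17 ≡ Wednesday — that's 1759's doomsday.
In July the doomsday date is Jul 11.
Jul 9 is 2 days before Jul 11; 2 mod 7 = 2, so Wednesday − 2 = Monday.

Monday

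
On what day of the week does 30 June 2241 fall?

Doomsday rule: the anchor day for the 2200s is Friday. For year 41: 41÷12 = 3 r 5, and 5÷4 = 1, so 3+5+1 = 9.
Friday + 9 ≡ Sunday — that's 2241's doomsday.
In June the doomsday date is Jun 6.
Jun 30 is 24 days after Jun 6; 24 mod 7 = 3, so Sunday + 3 = Wednesday.

Wednesday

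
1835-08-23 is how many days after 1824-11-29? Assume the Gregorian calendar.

Nov 29, 1824 → Nov 29, 1825: 365 days.
Nov 29, 1825 → Nov 29, 1826: 365 days.
Nov 29, 1826 → Nov 29, 1827: 365 days.
Nov 29, 1827 → Nov 29, 1828: 366 days (Feb 29, 1828 is in that span).
Nov 29, 1828 → Nov 29, 1829: 365 days.
Nov 29, 1829 → Nov 29, 1830: 365 days.
Nov 29, 1830 → Nov 29, 1831: 365 days.
Nov 29, 1831 → Nov 29, 1832: 366 days (Feb 29, 1832 is in that span).
Nov 29, 1832 → Nov 29, 1833: 365 days.
Nov 29, 1833 → Nov 29, 1834: 365 days.
Nov 29, 1834 → Dec 29, 1834: 30 days (November has 30).
Dec 29, 1834 → Jan 29, 1835: 31 days (December has 31).
Jan 29, 1835 → Feb 28, 1835: 30 days (January has 31).
Feb 28, 1835 → Mar 28, 1835: 28 days (February has 28).
Mar 28, 1835 → Apr 28, 1835: 31 days (March has 31).
Apr 28, 1835 → May 28, 1835: 30 days (April has 30).
May 28, 1835 → Jun 28, 1835: 31 days (May has 31).
Jun 28, 1835 → Jul 28, 1835: 30 days (June has 30).
Jul 28, 1835 → Aug 23, 1835: 26 days.
Total: 3919 days.

3919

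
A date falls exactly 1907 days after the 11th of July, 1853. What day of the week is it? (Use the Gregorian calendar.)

Thursday

Jul 11, 1853 is a Monday.
1907 mod 7 = 3, so 1907 days after a Monday is Monday + 3 = Thursday.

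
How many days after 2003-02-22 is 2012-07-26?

Feb 22, 2003 → Feb 22, 2004: 365 days.
Feb 22, 2004 → Feb 22, 2005: 366 days (Feb 29, 2004 is in that span).
Feb 22, 2005 → Feb 22, 2006: 365 days.
Feb 22, 2006 → Feb 22, 2007: 365 days.
Feb 22, 2007 → Feb 22, 2008: 365 days.
Feb 22, 2008 → Feb 22, 2009: 366 days (Feb 29, 2008 is in that span).
Feb 22, 2009 → Feb 22, 2010: 365 days.
Feb 22, 2010 → Feb 22, 2011: 365 days.
Feb 22, 2011 → Feb 22, 2012: 365 days.
Feb 22, 2012 → Mar 22, 2012: 29 days (February has 29).
Mar 22, 2012 → Apr 22, 2012: 31 days (March has 31).
Apr 22, 2012 → May 22, 2012: 30 days (April has 30).
May 22, 2012 → Jun 22, 2012: 31 days (May has 31).
Jun 22, 2012 → Jul 22, 2012: 30 days (June has 30).
Jul 22, 2012 → Jul 26, 2012: 4 days.
Total: 3442 days.

3442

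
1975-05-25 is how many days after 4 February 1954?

Feb 4, 1954 → Feb 4, 1955: 365 days.
Feb 4, 1955 → Feb 4, 1956: 365 days.
Feb 4, 1956 → Feb 4, 1957: 366 days (Feb 29, 1956 is in that span).
Feb 4, 1957 → Feb 4, 1958: 365 days.
Feb 4, 1958 → Feb 4, 1959: 365 days.
Feb 4, 1959 → Feb 4, 1960: 365 days.
Feb 4, 1960 → Feb 4, 1961: 366 days (Feb 29, 1960 is in that span).
Feb 4, 1961 → Feb 4, 1962: 365 days.
Feb 4, 1962 → Feb 4, 1963: 365 days.
Feb 4, 1963 → Feb 4, 1964: 365 days.
Feb 4, 1964 → Feb 4, 1965: 366 days (Feb 29, 1964 is in that span).
Feb 4, 1965 → Feb 4, 1966: 365 days.
Feb 4, 1966 → Feb 4, 1967: 365 days.
Feb 4, 1967 → Feb 4, 1968: 365 days.
Feb 4, 1968 → Feb 4, 1969: 366 days (Feb 29, 1968 is in that span).
Feb 4, 1969 → Feb 4, 1970: 365 days.
Feb 4, 1970 → Feb 4, 1971: 365 days.
Feb 4, 1971 → Feb 4, 1972: 365 days.
Feb 4, 1972 → Feb 4, 1973: 366 days (Feb 29, 1972 is in that span).
Feb 4, 1973 → Feb 4, 1974: 365 days.
Feb 4, 1974 → Feb 4, 1975: 365 days.
Feb 4, 1975 → Mar 4, 1975: 28 days (February has 28).
Mar 4, 1975 → Apr 4, 1975: 31 days (March has 31).
Apr 4, 1975 → May 4, 1975: 30 days (April has 30).
May 4, 1975 → May 25, 1975: 21 days.
Total: 7780 days.

7780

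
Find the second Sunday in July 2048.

July 12, 2048

July 1, 2048 is a Wednesday.
The first Sunday is therefore July 5 (4 days later).
The second Sunday is 5 + 1×7 = July 12.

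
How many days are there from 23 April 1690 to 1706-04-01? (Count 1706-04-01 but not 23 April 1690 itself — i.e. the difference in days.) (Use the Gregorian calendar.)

Apr 23, 1690 → Apr 23, 1691: 365 days.
Apr 23, 1691 → Apr 23, 1692: 366 days (Feb 29, 1692 is in that span).
Apr 23, 1692 → Apr 23, 1693: 365 days.
Apr 23, 1693 → Apr 23, 1694: 365 days.
Apr 23, 1694 → Apr 23, 1695: 365 days.
Apr 23, 1695 → Apr 23, 1696: 366 days (Feb 29, 1696 is in that span).
Apr 23, 1696 → Apr 23, 1697: 365 days.
Apr 23, 1697 → Apr 23, 1698: 365 days.
Apr 23, 1698 → Apr 23, 1699: 365 days.
Apr 23, 1699 → Apr 23, 1700: 365 days.
Apr 23, 1700 → Apr 23, 1701: 365 days.
Apr 23, 1701 → Apr 23, 1702: 365 days.
Apr 23, 1702 → Apr 23, 1703: 365 days.
Apr 23, 1703 → Apr 23, 1704: 366 days (Feb 29, 1704 is in that span).
Apr 23, 1704 → Apr 23, 1705: 365 days.
Apr 23, 1705 → May 23, 1705: 30 days (April has 30).
May 23, 1705 → Jun 23, 1705: 31 days (May has 31).
Jun 23, 1705 → Jul 23, 1705: 30 days (June has 30).
Jul 23, 1705 → Aug 23, 1705: 31 days (July has 31).
Aug 23, 1705 → Sep 23, 1705: 31 days (August has 31).
Sep 23, 1705 → Oct 23, 1705: 30 days (September has 30).
Oct 23, 1705 → Nov 23, 1705: 31 days (October has 31).
Nov 23, 1705 → Dec 23, 1705: 30 days (November has 30).
Dec 23, 1705 → Jan 23, 1706: 31 days (December has 31).
Jan 23, 1706 → Feb 23, 1706: 31 days (January has 31).
Feb 23, 1706 → Mar 23, 1706: 28 days (February has 28).
Mar 23, 1706 → Apr 1, 1706: 9 days.
Total: 5821 days.

5821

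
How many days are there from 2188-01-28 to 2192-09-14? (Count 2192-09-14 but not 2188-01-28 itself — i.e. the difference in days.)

Jan 28, 2188 → Jan 28, 2189: 366 days (Feb 29, 2188 is in that span).
Jan 28, 2189 → Jan 28, 2190: 365 days.
Jan 28, 2190 → Jan 28, 2191: 365 days.
Jan 28, 2191 → Jan 28, 2192: 365 days.
Jan 28, 2192 → Feb 28, 2192: 31 days (January has 31).
Feb 28, 2192 → Mar 28, 2192: 29 days (February has 29).
Mar 28, 2192 → Apr 28, 2192: 31 days (March has 31).
Apr 28, 2192 → May 28, 2192: 30 days (April has 30).
May 28, 2192 → Jun 28, 2192: 31 days (May has 31).
Jun 28, 2192 → Jul 28, 2192: 30 days (June has 30).
Jul 28, 2192 → Aug 28, 2192: 31 days (July has 31).
Aug 28, 2192 → Sep 14, 2192: 17 days.
Total: 1691 days.

1691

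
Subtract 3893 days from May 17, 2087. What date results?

September 18, 2076

−365 (one year) → May 17, 2086 (3528 left).
−365 (one year) → May 17, 2085 (3163 left).
−365 (one year) → May 17, 2084 (2798 left).
−366 (one year; includes Feb 29, 2084) → May 17, 2083 (2432 left).
−365 (one year) → May 17, 2082 (2067 left).
−365 (one year) → May 17, 2081 (1702 left).
−365 (one year) → May 17, 2080 (1337 left).
−366 (one year; includes Feb 29, 2080) → May 17, 2079 (971 left).
−365 (one year) → May 17, 2078 (606 left).
−365 (one year) → May 17, 2077 (241 left).
−17 → Apr 30, 2077 (end of Apr, 30 days; 224 left).
−30 → Mar 31, 2077 (end of Mar, 31 days; 194 left).
−31 → Feb 28, 2077 (end of Feb, 28 days; 163 left).
−28 → Jan 31, 2077 (end of Jan, 31 days; 135 left).
−31 → Dec 31, 2076 (end of Dec, 31 days; 104 left).
−31 → Nov 30, 2076 (end of Nov, 30 days; 73 left).
−30 → Oct 31, 2076 (end of Oct, 31 days; 43 left).
−31 → Sep 30, 2076 (end of Sep, 30 days; 12 left).
−12 → Sep 18, 2076.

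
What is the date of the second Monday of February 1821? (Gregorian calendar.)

February 1, 1821 is a Thursday.
The first Monday is therefore February 5 (4 days later).
The second Monday is 5 + 1×7 = February 12.

February 12, 1821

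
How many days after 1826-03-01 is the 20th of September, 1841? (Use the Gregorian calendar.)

Mar 1, 1826 → Mar 1, 1827: 365 days.
Mar 1, 1827 → Mar 1, 1828: 366 days (Feb 29, 1828 is in that span).
Mar 1, 1828 → Mar 1, 1829: 365 days.
Mar 1, 1829 → Mar 1, 1830: 365 days.
Mar 1, 1830 → Mar 1, 1831: 365 days.
Mar 1, 1831 → Mar 1, 1832: 366 days (Feb 29, 1832 is in that span).
Mar 1, 1832 → Mar 1, 1833: 365 days.
Mar 1, 1833 → Mar 1, 1834: 365 days.
Mar 1, 1834 → Mar 1, 1835: 365 days.
Mar 1, 1835 → Mar 1, 1836: 366 days (Feb 29, 1836 is in that span).
Mar 1, 1836 → Mar 1, 1837: 365 days.
Mar 1, 1837 → Mar 1, 1838: 365 days.
Mar 1, 1838 → Mar 1, 1839: 365 days.
Mar 1, 1839 → Mar 1, 1840: 366 days (Feb 29, 1840 is in that span).
Mar 1, 1840 → Mar 1, 1841: 365 days.
Mar 1, 1841 → Apr 1, 1841: 31 days (March has 31).
Apr 1, 1841 → May 1, 1841: 30 days (April has 30).
May 1, 1841 → Jun 1, 1841: 31 days (May has 31).
Jun 1, 1841 → Jul 1, 1841: 30 days (June has 30).
Jul 1, 1841 → Aug 1, 1841: 31 days (July has 31).
Aug 1, 1841 → Sep 1, 1841: 31 days (August has 31).
Sep 1, 1841 → Sep 20, 1841: 19 days.
Total: 5682 days.

5682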